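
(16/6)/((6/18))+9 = 17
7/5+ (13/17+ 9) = 11.16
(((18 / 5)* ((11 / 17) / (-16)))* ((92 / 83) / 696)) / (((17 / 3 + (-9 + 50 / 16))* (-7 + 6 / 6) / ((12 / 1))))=-2277 / 1022975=-0.00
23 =23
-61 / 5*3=-183 / 5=-36.60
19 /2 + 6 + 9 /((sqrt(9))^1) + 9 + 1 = 57 /2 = 28.50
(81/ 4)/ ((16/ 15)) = 1215/ 64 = 18.98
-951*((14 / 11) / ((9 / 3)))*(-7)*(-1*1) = -31066 / 11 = -2824.18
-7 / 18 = -0.39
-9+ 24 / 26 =-105 / 13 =-8.08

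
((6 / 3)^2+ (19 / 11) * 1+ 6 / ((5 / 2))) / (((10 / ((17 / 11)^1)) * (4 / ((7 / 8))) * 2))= 53193 / 387200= 0.14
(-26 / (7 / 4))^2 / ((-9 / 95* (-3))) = 1027520 / 1323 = 776.66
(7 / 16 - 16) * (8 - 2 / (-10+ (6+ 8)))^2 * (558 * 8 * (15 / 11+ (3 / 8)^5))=-7724718428175 / 1441792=-5357720.41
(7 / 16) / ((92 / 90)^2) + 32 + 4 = 36.42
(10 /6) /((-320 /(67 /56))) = -67 /10752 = -0.01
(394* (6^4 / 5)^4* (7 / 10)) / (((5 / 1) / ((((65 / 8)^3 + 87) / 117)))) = 269458882787509632 / 203125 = 1326566807569.28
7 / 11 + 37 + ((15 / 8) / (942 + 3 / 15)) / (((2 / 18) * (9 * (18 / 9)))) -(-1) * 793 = 688711337 / 829136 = 830.64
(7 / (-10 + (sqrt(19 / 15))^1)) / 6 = -175 / 1481 - 7*sqrt(285) / 8886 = -0.13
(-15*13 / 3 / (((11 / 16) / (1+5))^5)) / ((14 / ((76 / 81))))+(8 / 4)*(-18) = -248678925972 / 1127357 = -220585.78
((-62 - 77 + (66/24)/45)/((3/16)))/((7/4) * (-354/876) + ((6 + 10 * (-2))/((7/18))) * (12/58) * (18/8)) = 1694209696/39933135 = 42.43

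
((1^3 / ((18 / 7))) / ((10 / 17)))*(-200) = -1190 / 9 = -132.22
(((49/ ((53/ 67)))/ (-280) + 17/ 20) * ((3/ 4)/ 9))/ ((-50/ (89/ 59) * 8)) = -118637/ 600384000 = -0.00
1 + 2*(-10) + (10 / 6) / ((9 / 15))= -16.22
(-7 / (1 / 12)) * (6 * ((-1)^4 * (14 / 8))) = -882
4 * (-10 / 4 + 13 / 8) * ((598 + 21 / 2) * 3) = -25557 / 4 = -6389.25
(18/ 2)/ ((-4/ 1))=-9/ 4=-2.25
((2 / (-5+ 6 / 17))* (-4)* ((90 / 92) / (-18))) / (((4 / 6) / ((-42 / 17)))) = 630 / 1817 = 0.35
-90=-90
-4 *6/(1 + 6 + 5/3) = -36/13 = -2.77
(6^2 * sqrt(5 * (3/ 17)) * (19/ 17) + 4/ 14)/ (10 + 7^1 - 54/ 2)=-342 * sqrt(255)/ 1445 - 1/ 35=-3.81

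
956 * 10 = 9560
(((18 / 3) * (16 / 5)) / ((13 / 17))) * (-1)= -1632 / 65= -25.11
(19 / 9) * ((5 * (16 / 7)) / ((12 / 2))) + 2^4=3784 / 189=20.02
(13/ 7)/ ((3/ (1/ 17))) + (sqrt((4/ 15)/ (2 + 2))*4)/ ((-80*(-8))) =sqrt(15)/ 2400 + 13/ 357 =0.04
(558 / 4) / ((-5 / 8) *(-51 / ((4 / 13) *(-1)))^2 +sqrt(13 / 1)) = -3018824640 / 371578648541 - 2285568 *sqrt(13) / 4830522431033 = -0.01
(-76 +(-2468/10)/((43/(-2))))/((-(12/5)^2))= 1445/129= 11.20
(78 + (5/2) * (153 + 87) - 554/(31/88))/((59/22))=-610148/1829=-333.60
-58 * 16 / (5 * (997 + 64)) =-928 / 5305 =-0.17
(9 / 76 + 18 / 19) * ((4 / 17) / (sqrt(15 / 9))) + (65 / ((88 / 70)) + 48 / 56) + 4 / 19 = 52.97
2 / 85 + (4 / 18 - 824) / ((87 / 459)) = -10713172 / 2465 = -4346.11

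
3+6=9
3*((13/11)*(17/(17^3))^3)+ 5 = 1327566334/265513259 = 5.00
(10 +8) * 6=108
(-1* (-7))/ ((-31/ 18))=-126/ 31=-4.06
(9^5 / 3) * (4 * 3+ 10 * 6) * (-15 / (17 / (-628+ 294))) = 7100051760 / 17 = 417650103.53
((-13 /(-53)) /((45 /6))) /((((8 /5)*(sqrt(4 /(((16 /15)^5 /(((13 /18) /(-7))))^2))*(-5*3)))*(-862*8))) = 114688 /86732015625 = 0.00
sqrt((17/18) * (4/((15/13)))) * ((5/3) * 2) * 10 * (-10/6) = -100 * sqrt(6630)/81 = -100.52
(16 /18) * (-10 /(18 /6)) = -80 /27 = -2.96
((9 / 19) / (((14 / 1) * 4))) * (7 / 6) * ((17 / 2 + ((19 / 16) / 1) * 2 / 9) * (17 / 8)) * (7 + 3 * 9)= 182359 / 29184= 6.25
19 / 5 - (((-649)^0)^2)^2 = 14 / 5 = 2.80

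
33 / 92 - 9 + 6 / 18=-2293 / 276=-8.31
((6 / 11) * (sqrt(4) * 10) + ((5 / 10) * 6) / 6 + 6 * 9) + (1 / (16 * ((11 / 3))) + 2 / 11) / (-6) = 69037 / 1056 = 65.38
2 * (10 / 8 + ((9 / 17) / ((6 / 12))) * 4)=373 / 34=10.97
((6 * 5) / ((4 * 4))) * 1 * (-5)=-75 / 8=-9.38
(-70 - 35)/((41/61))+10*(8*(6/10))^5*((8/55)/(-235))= -56963871969/331203125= -171.99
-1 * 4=-4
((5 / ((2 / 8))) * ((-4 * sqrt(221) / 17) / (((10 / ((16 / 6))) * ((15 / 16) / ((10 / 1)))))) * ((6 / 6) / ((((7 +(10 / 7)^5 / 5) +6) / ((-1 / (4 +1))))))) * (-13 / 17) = -447469568 * sqrt(221) / 3101575455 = -2.14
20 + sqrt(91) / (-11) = 20 - sqrt(91) / 11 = 19.13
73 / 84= 0.87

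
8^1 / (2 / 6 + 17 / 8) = 192 / 59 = 3.25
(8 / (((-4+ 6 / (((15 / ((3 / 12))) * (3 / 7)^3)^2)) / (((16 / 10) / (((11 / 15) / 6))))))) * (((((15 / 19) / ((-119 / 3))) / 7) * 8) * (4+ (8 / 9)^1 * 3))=1209323520000 / 284117773247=4.26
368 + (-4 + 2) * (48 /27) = 3280 /9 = 364.44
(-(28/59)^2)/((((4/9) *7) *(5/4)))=-0.06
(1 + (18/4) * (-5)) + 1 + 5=-15.50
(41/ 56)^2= 1681/ 3136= 0.54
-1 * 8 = -8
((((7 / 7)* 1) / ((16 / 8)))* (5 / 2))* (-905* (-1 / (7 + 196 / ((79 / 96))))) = 4.61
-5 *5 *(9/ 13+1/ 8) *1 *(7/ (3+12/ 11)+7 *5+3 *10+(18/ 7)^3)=-274576775/ 160524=-1710.50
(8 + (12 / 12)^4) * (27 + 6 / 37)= 244.46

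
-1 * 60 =-60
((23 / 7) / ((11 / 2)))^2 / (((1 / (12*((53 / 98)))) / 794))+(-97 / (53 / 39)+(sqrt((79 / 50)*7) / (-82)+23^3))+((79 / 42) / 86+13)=110816518610969 / 7945168308 - sqrt(1106) / 820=13947.62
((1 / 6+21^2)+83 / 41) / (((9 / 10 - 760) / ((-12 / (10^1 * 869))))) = 218050 / 270459739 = 0.00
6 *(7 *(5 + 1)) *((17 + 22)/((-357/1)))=-468/17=-27.53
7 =7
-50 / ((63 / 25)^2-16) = 31250 / 6031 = 5.18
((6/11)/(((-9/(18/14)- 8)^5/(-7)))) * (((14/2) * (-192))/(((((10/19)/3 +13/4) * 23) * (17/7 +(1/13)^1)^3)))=-295399832/54167033559375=-0.00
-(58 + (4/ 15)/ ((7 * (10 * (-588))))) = -8952299/ 154350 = -58.00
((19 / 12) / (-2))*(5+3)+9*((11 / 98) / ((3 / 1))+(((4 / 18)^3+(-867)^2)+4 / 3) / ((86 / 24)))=214808364031 / 113778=1887960.45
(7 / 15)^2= 49 / 225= 0.22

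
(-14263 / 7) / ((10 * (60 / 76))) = -270997 / 1050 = -258.09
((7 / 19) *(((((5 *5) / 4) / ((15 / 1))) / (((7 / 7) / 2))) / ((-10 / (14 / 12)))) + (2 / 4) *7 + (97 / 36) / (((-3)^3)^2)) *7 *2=24208919 / 498636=48.55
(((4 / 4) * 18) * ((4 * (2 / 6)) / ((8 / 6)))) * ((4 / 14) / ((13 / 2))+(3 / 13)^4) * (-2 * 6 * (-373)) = 753713640 / 199927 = 3769.94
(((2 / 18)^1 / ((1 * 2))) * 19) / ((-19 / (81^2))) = -729 / 2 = -364.50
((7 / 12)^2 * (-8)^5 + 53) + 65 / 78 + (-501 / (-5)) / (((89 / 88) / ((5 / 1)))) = -16982831 / 1602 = -10601.02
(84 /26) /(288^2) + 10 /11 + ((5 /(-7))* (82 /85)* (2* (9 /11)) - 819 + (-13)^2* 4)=-143.22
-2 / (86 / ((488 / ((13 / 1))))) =-488 / 559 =-0.87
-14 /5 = -2.80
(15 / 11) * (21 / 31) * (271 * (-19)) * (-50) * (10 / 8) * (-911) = -184697848125 / 682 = -270817959.13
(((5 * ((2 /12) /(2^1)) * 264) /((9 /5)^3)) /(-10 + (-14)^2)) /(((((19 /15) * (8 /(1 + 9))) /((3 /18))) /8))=171875 /1288143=0.13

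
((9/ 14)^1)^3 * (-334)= -121743/ 1372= -88.73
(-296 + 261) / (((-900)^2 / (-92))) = 161 / 40500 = 0.00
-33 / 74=-0.45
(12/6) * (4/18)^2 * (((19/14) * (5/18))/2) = 95/5103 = 0.02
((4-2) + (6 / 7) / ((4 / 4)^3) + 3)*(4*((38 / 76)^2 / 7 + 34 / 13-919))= -13675591 / 637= -21468.75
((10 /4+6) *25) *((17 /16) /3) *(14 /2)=50575 /96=526.82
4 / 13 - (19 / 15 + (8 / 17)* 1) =-4739 / 3315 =-1.43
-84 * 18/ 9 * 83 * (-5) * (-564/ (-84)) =468120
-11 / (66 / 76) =-38 / 3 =-12.67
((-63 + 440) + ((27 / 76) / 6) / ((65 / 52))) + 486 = 163979 / 190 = 863.05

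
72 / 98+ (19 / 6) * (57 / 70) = 3247 / 980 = 3.31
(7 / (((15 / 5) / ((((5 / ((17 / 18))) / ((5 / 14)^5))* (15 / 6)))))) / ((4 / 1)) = 2823576 / 2125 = 1328.74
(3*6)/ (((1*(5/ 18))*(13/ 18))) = 5832/ 65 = 89.72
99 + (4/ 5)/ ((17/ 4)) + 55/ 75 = 5096/ 51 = 99.92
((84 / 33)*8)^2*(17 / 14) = 60928 / 121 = 503.54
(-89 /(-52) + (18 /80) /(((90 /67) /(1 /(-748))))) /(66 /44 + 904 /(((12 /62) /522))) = 0.00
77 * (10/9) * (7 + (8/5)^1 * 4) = 10318/9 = 1146.44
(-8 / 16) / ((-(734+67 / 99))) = 99 / 145466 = 0.00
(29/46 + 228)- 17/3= 30769/138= 222.96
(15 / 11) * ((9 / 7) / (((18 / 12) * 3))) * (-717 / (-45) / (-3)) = -478 / 231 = -2.07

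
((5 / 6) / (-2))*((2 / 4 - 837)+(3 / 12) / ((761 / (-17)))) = 348.54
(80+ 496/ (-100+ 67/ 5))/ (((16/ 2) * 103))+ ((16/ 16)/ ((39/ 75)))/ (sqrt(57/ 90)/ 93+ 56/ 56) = 302861472510/ 150426316937-2325 * sqrt(570)/ 3372863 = 2.00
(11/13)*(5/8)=55/104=0.53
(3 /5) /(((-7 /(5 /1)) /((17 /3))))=-17 /7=-2.43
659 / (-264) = -659 / 264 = -2.50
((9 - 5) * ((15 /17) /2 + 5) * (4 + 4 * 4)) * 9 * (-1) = -3917.65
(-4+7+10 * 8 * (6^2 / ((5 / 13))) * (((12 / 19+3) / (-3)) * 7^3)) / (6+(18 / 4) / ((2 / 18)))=-39381850 / 589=-66862.22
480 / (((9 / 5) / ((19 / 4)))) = 3800 / 3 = 1266.67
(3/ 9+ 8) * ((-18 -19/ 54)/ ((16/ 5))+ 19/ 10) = -82835/ 2592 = -31.96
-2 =-2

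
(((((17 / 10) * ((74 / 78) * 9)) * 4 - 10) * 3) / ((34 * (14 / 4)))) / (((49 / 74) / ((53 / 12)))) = 3063082 / 379015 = 8.08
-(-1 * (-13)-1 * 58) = 45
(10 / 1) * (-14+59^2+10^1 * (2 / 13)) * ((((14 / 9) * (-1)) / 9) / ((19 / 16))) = -101003840 / 20007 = -5048.43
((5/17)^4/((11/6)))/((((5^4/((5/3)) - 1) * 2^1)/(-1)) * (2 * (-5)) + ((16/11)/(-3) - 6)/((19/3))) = 35625/65276088113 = 0.00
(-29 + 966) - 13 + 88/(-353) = 326084/353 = 923.75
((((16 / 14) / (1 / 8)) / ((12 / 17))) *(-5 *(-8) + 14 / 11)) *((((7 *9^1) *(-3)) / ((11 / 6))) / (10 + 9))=-6668352 / 2299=-2900.54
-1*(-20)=20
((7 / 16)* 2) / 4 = 7 / 32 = 0.22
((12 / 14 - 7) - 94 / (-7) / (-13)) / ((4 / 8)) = -1306 / 91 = -14.35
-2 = -2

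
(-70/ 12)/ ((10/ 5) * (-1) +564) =-35/ 3372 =-0.01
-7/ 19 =-0.37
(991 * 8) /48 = 991 /6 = 165.17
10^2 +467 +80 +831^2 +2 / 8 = 2764833 / 4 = 691208.25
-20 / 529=-0.04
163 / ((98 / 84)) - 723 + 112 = -3299 / 7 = -471.29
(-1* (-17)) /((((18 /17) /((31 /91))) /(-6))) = -8959 /273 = -32.82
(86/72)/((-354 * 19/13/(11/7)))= -6149/1694952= -0.00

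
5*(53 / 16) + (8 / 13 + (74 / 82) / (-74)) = 146389 / 8528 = 17.17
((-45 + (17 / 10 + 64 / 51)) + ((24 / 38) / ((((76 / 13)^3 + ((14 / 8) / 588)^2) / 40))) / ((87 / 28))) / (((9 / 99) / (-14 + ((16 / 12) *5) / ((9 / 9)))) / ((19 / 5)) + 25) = -70781756812508371729 / 42122082011952117225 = -1.68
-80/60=-4/3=-1.33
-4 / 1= -4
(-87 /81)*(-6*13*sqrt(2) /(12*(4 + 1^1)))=377*sqrt(2) /270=1.97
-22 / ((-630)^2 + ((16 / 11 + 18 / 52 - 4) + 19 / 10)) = -7865 / 141891643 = -0.00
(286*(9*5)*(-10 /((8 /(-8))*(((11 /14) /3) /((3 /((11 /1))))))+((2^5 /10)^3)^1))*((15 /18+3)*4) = 8521382.57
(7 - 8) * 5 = -5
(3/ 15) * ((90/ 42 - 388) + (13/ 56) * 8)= -384/ 5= -76.80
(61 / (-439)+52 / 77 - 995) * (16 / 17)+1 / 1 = -537279013 / 574651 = -934.97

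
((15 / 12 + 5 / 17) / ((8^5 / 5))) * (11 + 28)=20475 / 2228224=0.01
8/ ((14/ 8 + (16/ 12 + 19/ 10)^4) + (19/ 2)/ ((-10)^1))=0.07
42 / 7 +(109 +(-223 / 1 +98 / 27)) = -2818 / 27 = -104.37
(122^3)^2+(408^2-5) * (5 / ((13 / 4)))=42864954797532 / 13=3297304215194.77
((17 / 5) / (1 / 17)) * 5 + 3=292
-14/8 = -7/4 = -1.75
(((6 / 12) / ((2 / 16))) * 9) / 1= 36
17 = 17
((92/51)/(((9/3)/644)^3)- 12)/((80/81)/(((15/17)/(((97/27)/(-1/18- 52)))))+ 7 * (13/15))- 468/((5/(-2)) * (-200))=129511137737766951/43469087125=2979384.81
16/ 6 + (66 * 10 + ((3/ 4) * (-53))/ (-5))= 40237/ 60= 670.62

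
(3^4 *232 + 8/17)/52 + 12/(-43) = 3431672/9503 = 361.11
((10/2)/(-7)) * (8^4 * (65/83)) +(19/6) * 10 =-3938405/1743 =-2259.56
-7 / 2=-3.50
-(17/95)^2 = -0.03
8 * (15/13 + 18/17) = 3912/221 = 17.70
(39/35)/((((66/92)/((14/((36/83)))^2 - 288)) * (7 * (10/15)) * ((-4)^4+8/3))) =73030451/75287520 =0.97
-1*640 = -640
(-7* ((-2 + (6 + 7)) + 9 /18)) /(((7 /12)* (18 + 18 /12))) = -92 /13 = -7.08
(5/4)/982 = 5/3928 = 0.00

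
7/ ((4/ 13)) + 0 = 91/ 4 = 22.75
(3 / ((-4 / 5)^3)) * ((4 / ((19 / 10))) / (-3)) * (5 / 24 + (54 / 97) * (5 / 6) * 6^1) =4353125 / 353856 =12.30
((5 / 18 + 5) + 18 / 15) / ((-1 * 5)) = -583 / 450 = -1.30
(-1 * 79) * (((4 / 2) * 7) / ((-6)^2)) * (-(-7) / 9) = -23.90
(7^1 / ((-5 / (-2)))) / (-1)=-2.80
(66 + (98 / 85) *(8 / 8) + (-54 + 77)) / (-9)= -7663 / 765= -10.02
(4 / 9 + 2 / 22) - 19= -1828 / 99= -18.46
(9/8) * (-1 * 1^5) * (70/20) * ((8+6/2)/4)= -693/64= -10.83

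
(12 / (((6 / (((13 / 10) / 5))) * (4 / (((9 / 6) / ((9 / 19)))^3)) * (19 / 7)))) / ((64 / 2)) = 32851 / 691200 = 0.05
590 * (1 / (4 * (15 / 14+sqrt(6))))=-10325 / 317+28910 * sqrt(6) / 951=41.89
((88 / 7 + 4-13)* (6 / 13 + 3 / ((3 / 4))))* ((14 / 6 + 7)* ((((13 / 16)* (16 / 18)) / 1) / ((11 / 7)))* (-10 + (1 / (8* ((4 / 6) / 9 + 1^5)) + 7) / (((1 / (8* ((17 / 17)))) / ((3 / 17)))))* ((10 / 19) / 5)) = 32200 / 95931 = 0.34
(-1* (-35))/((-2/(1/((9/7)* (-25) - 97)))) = 245/1808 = 0.14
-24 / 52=-6 / 13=-0.46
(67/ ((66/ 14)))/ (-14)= -67/ 66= -1.02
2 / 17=0.12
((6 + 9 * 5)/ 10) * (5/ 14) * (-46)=-1173/ 14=-83.79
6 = 6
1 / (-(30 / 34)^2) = -289 / 225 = -1.28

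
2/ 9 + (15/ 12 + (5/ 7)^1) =551/ 252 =2.19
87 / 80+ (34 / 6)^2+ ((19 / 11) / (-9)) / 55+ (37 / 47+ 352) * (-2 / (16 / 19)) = -3294852637 / 4094640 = -804.67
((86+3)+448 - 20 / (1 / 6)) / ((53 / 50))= 20850 / 53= 393.40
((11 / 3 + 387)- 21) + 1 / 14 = 15529 / 42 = 369.74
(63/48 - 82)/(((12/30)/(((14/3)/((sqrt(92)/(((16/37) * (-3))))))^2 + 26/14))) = -3209032245/7053088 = -454.98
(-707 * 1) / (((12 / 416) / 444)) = -10882144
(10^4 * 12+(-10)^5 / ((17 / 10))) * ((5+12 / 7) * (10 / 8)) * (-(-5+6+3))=-244400000 / 119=-2053781.51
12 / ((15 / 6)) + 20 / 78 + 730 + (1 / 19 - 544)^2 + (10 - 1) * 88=20935881011 / 70395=297405.80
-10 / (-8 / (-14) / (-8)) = 140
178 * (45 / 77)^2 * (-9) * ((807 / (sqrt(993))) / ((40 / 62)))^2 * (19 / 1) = -257170019803857 / 15699992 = -16380264.39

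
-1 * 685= -685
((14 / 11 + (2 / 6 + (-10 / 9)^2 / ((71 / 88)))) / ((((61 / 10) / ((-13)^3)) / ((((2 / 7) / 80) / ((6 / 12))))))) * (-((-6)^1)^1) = -62269571 / 1286307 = -48.41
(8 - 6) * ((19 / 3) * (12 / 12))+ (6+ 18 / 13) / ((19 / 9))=11978 / 741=16.16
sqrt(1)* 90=90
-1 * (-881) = 881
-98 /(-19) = 98 /19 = 5.16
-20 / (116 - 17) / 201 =-20 / 19899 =-0.00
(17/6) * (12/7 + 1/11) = 2363/462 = 5.11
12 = 12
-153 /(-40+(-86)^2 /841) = 14297 /2916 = 4.90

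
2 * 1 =2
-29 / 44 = -0.66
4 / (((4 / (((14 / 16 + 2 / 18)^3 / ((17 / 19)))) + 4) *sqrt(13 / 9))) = 20400927 *sqrt(13) / 170891825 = 0.43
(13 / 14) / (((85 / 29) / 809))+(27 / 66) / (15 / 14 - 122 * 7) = 40061060573 / 156307690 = 256.30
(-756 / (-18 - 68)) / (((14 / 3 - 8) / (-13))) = 7371 / 215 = 34.28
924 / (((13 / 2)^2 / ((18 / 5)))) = 66528 / 845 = 78.73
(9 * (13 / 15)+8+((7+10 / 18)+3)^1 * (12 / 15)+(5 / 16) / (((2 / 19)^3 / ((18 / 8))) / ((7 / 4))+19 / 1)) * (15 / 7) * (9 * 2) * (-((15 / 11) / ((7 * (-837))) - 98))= 301941642068441159 / 3292482116616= 91706.39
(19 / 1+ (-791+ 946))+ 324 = 498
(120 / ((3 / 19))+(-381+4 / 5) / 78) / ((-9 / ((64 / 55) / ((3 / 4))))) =-37695872 / 289575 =-130.18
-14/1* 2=-28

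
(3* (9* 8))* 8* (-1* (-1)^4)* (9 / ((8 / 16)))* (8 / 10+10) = -1679616 / 5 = -335923.20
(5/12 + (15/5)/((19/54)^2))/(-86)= -106781/372552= -0.29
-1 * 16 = -16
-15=-15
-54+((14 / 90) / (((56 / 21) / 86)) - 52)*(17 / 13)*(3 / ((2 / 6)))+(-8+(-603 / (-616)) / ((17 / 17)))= -24583711 / 40040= -613.98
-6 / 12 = -1 / 2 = -0.50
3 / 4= 0.75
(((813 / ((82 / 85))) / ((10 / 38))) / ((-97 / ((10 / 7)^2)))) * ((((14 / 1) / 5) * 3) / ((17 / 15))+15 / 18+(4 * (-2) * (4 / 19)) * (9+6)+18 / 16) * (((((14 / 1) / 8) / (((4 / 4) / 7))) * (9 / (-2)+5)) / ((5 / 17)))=2837981105 / 127264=22299.95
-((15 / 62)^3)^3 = -38443359375 / 13537086546263552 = -0.00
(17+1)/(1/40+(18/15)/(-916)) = 164880/217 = 759.82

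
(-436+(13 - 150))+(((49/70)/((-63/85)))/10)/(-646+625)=-2165923/3780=-573.00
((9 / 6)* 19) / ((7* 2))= 2.04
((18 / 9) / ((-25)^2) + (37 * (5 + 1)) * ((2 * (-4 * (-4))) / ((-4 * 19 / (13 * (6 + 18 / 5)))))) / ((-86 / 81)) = 5610382461 / 510625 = 10987.29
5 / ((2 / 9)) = 45 / 2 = 22.50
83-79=4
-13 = -13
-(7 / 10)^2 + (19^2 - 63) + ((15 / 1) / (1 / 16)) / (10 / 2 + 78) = 2493333 / 8300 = 300.40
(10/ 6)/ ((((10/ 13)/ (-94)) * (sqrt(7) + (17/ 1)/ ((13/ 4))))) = -540124/ 10323 + 103259 * sqrt(7)/ 10323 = -25.86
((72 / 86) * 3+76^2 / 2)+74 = 127474 / 43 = 2964.51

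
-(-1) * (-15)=-15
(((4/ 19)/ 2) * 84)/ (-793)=-168/ 15067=-0.01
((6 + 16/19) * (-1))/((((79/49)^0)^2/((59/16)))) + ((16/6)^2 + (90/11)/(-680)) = -4638247/255816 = -18.13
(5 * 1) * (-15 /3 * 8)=-200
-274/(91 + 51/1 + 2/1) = -137/72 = -1.90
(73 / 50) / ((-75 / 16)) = -584 / 1875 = -0.31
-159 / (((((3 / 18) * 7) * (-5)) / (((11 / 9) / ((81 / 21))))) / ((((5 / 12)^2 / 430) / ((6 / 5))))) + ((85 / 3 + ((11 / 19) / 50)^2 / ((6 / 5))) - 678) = -29407069247309 / 45265068000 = -649.66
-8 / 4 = -2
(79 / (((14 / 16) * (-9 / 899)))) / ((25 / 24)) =-4545344 / 525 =-8657.80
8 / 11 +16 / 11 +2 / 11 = 26 / 11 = 2.36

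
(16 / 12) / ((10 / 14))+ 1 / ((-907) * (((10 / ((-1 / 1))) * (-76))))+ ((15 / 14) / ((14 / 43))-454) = -448.84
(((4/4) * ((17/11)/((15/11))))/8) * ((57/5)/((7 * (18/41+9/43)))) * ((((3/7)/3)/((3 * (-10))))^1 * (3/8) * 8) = -569449/112014000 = -0.01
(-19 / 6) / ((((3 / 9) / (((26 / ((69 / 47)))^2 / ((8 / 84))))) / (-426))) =7050540406 / 529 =13328053.70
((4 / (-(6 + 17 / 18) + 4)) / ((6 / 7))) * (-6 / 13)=504 / 689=0.73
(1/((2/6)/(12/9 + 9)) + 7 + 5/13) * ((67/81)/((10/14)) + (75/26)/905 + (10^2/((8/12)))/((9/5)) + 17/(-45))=3228.79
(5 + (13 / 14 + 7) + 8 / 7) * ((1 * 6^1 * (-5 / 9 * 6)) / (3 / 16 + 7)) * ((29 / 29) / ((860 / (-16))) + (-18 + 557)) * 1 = -730513824 / 34615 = -21103.97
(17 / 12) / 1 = 17 / 12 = 1.42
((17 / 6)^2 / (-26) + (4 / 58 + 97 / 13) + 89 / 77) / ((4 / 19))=25591385 / 643104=39.79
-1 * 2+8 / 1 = 6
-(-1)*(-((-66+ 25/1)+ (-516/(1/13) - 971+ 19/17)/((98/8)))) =667.77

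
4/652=1/163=0.01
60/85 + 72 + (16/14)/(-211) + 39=2804687/25109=111.70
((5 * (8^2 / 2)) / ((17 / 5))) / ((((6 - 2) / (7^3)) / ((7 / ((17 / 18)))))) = 8643600 / 289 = 29908.65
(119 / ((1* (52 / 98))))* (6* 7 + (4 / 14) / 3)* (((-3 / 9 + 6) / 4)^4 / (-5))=-1182740881 / 155520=-7605.07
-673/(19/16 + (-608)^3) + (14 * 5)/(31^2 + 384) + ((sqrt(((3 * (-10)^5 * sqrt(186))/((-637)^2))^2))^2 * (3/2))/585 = 92506752314568355719586/295791738421321766441363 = 0.31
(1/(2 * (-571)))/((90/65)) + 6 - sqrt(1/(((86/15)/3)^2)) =4840379/883908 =5.48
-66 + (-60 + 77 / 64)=-124.80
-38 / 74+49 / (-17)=-2136 / 629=-3.40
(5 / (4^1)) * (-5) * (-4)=25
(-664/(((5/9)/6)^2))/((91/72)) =-139408128/2275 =-61278.30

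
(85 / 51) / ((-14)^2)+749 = 440417 / 588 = 749.01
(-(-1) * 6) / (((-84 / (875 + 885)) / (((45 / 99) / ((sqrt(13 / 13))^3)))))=-400 / 7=-57.14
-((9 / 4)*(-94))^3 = 75686967 / 8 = 9460870.88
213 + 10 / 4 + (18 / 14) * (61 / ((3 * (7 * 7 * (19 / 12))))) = 2813219 / 13034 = 215.84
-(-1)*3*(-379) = -1137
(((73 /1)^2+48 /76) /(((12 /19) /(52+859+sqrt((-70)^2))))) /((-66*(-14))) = 11037667 /1232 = 8959.15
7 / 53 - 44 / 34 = -1047 / 901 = -1.16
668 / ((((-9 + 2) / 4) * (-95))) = 2672 / 665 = 4.02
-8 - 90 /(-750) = -197 /25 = -7.88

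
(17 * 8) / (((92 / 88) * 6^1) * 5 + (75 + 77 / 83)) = 124168 / 97957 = 1.27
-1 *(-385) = 385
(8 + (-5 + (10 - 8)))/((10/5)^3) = 5/8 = 0.62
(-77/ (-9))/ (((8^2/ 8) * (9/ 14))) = 539/ 324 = 1.66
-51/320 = -0.16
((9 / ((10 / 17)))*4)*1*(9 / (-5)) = -2754 / 25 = -110.16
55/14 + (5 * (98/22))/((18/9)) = 1160/77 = 15.06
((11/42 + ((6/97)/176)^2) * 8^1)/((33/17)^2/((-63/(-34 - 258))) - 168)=-115816263613/8320951971552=-0.01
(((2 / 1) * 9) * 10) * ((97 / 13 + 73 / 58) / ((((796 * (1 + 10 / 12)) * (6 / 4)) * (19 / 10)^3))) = 591750000 / 5660410327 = 0.10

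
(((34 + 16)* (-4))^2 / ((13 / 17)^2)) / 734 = 5780000 / 62023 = 93.19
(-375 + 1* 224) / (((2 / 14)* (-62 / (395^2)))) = 164918425 / 62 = 2659974.60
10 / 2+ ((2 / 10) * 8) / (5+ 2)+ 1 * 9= 498 / 35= 14.23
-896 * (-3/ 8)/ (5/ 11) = 3696/ 5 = 739.20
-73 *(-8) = 584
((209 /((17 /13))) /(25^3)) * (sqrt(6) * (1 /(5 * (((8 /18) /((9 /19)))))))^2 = 2814669 /1009375000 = 0.00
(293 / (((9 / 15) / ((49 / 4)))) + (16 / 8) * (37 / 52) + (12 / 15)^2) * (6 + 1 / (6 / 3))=23338171 / 600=38896.95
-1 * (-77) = 77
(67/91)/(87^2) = 67/688779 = 0.00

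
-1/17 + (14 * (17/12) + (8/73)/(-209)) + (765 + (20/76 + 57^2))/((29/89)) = 556880078851/45130206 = 12339.41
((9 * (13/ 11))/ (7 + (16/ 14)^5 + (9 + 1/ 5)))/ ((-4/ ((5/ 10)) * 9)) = -1092455/ 134218216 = -0.01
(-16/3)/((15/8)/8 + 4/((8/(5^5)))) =-1024/300045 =-0.00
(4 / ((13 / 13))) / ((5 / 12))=48 / 5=9.60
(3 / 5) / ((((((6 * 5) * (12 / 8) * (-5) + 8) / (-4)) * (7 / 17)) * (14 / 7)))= 102 / 7595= 0.01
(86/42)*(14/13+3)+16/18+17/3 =12206/819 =14.90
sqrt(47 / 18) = sqrt(94) / 6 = 1.62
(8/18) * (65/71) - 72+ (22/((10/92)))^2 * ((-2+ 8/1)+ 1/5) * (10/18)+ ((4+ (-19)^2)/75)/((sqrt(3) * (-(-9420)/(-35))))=2252997244/15975 - 511 * sqrt(3)/84780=141032.68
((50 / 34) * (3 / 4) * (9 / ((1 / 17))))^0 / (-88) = -1 / 88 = -0.01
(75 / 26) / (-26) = -75 / 676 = -0.11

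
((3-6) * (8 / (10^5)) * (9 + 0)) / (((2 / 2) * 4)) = -27 / 50000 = -0.00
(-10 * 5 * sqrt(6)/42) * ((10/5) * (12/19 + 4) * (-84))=17600 * sqrt(6)/19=2269.00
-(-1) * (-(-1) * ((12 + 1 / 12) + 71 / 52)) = 13.45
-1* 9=-9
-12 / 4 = -3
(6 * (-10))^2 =3600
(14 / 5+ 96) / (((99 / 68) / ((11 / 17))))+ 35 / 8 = 17383 / 360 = 48.29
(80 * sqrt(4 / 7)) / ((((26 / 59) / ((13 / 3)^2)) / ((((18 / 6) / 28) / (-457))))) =-15340 * sqrt(7) / 67179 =-0.60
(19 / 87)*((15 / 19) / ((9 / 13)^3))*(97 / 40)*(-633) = -44965999 / 56376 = -797.61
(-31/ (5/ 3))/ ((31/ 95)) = -57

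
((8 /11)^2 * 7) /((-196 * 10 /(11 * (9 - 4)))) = -0.10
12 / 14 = 6 / 7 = 0.86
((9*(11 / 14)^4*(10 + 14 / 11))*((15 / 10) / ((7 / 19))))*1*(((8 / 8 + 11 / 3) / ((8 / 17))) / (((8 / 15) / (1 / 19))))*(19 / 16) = 182.95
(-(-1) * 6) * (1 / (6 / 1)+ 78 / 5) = 473 / 5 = 94.60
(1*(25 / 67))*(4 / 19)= 100 / 1273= 0.08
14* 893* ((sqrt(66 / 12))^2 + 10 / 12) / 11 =237538 / 33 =7198.12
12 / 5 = 2.40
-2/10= -1/5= -0.20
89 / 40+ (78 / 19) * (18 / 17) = 84907 / 12920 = 6.57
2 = 2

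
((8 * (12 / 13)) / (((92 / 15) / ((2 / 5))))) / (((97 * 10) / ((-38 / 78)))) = -456 / 1885195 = -0.00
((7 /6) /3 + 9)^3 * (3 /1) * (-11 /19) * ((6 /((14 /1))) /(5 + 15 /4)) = -53094899 /754110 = -70.41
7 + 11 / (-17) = 6.35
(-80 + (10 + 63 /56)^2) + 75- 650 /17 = 87617 /1088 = 80.53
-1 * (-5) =5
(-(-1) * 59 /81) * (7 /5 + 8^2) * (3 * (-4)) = -25724 /45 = -571.64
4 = 4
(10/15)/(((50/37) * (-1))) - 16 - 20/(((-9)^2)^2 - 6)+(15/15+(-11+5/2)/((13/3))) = -4958923/284050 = -17.46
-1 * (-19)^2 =-361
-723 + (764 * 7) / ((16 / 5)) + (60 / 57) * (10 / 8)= 72167 / 76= 949.57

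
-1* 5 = -5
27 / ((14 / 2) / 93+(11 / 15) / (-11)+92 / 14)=87885 / 21418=4.10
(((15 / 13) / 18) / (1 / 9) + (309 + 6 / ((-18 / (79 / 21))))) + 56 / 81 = 4555489 / 14742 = 309.01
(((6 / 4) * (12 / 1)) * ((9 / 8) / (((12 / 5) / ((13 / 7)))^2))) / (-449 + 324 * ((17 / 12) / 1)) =7605 / 6272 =1.21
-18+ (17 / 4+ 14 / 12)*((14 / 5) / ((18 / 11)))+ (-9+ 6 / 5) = -8927 / 540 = -16.53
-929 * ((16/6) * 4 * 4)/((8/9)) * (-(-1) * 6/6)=-44592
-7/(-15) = 7/15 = 0.47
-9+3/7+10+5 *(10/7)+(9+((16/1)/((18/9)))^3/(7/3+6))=13827/175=79.01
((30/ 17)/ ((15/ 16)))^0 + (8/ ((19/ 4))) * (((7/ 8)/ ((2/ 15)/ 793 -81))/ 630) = 54917515/ 54919101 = 1.00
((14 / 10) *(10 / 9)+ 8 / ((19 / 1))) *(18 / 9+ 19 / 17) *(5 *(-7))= -215.68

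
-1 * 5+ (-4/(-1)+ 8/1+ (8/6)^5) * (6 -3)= 3535/81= 43.64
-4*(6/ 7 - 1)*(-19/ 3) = -76/ 21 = -3.62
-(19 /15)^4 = -130321 /50625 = -2.57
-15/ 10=-1.50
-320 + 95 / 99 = -31585 / 99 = -319.04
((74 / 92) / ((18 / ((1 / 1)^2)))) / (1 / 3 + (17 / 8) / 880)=0.13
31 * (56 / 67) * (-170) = -295120 / 67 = -4404.78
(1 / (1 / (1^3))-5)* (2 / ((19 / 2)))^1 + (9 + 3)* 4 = 896 / 19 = 47.16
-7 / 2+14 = 21 / 2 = 10.50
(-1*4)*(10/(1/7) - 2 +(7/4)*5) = -307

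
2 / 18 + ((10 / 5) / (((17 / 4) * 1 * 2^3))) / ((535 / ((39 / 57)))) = 172922 / 1555245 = 0.11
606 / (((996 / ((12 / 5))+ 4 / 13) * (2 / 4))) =15756 / 5399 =2.92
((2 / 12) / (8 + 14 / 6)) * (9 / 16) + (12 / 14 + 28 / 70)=43963 / 34720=1.27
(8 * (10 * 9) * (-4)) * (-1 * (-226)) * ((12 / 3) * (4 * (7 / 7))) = -10414080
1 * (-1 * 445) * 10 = -4450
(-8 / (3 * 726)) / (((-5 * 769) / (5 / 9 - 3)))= -8 / 3425895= -0.00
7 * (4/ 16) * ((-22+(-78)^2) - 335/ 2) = 82523/ 8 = 10315.38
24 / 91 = 0.26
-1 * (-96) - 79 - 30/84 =233/14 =16.64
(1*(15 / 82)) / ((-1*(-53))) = 15 / 4346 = 0.00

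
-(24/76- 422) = 8012/19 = 421.68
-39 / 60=-0.65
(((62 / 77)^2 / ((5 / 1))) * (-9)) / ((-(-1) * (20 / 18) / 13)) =-2023866 / 148225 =-13.65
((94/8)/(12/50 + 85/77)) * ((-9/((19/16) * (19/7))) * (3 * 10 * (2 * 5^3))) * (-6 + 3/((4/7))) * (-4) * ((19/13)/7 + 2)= -14730234750000/12140791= -1213284.60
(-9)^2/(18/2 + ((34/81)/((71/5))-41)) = -465831/183862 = -2.53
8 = 8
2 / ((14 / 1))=1 / 7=0.14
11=11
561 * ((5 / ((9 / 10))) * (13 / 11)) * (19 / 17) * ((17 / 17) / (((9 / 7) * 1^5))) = 3201.85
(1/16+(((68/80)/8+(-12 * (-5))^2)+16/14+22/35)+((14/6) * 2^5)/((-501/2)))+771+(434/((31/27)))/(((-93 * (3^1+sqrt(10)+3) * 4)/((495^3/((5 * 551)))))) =-2224346603910593/373795138080+1528220925 * sqrt(10)/888212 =-509.83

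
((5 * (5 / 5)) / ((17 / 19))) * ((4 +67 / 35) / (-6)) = -1311 / 238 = -5.51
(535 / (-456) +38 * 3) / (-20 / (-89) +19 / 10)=22894805 / 431148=53.10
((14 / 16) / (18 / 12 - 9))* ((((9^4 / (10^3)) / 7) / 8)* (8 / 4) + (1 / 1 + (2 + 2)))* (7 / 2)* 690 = -23596321 / 16000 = -1474.77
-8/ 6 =-4/ 3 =-1.33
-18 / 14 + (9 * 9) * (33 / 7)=2664 / 7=380.57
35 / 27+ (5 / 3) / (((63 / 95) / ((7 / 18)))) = 1105 / 486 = 2.27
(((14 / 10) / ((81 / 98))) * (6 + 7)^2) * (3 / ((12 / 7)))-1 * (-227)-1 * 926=-160421 / 810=-198.05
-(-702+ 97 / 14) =9731 / 14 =695.07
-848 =-848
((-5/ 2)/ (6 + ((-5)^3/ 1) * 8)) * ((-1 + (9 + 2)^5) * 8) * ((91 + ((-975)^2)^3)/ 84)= 345882374700347937029500/ 10437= 33140018654819194886.41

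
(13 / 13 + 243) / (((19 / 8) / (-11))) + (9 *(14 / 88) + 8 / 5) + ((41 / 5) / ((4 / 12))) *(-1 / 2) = -4762581 / 4180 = -1139.37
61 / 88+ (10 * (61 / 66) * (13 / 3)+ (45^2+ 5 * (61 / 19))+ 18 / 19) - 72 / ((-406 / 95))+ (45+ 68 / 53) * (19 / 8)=9413772173 / 4260564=2209.51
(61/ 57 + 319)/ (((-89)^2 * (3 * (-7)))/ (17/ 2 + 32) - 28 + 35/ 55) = -1806156/ 23331259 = -0.08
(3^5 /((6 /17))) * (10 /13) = 6885 /13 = 529.62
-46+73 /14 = -571 /14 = -40.79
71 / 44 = 1.61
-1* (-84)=84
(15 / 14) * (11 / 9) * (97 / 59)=5335 / 2478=2.15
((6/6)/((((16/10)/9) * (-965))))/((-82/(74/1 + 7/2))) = 1395/253216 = 0.01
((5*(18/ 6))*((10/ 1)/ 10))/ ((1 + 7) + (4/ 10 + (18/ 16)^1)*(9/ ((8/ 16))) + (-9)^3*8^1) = -300/ 115931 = -0.00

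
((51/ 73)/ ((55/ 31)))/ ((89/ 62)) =98022/ 357335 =0.27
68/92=17/23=0.74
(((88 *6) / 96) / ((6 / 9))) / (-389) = -33 / 1556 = -0.02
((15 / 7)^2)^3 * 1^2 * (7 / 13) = 52.13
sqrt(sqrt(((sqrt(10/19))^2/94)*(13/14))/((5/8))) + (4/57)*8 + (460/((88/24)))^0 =2*26^(1/4)*31255^(3/4)/31255 + 89/57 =1.90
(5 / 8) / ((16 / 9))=0.35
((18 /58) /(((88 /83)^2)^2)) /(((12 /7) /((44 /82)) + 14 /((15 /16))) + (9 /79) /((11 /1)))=3543000954255 /261665419890688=0.01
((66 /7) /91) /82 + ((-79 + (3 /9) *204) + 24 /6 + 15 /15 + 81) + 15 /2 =4309371 /52234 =82.50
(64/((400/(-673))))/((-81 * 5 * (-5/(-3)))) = 0.16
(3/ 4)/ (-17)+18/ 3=405/ 68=5.96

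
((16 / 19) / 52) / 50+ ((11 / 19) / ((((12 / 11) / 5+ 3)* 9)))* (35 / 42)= 1002241 / 59020650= 0.02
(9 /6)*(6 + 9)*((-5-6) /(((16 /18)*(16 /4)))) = -4455 /64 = -69.61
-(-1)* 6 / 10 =3 / 5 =0.60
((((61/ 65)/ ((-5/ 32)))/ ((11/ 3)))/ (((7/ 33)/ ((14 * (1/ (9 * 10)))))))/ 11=-1952/ 17875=-0.11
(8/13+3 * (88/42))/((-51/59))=-7.98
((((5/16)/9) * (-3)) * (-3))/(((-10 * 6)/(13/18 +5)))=-103/3456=-0.03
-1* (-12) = 12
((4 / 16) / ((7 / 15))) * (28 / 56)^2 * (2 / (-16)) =-15 / 896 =-0.02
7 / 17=0.41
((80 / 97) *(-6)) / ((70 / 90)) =-4320 / 679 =-6.36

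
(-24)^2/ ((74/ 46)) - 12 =12804/ 37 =346.05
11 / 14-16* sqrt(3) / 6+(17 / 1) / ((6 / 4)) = 509 / 42-8* sqrt(3) / 3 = 7.50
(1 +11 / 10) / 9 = 7 / 30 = 0.23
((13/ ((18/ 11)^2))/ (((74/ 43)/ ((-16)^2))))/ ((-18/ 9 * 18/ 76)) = -41124512/ 26973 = -1524.65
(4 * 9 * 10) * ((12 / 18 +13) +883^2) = 280692960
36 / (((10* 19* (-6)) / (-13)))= 39 / 95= 0.41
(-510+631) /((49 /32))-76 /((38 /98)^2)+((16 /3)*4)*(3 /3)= -1131500 /2793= -405.12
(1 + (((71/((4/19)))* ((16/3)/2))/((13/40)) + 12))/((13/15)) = 542135/169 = 3207.90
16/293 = 0.05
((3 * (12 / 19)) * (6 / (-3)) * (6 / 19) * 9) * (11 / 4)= -10692 / 361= -29.62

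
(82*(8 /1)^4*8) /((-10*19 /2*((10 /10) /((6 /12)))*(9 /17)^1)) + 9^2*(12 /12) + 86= -22696511 /855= -26545.63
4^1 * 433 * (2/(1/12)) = 41568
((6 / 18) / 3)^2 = 1 / 81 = 0.01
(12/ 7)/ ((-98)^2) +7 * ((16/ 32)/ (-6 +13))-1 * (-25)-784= -25496213/ 33614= -758.50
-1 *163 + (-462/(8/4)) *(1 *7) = -1780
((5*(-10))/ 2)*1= -25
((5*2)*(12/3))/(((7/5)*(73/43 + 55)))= 4300/8533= 0.50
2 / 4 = 1 / 2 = 0.50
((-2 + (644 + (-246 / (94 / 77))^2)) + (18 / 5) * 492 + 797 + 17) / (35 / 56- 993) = -44.17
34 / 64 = 17 / 32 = 0.53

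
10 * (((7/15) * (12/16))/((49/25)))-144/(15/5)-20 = -927/14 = -66.21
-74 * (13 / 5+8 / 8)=-1332 / 5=-266.40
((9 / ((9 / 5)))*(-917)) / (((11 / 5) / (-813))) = 18638025 / 11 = 1694365.91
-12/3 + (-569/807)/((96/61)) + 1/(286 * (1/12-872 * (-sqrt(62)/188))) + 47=737712 * sqrt(62)/60673765009 + 200016343942910395/4700517922777248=42.55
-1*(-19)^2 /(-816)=361 /816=0.44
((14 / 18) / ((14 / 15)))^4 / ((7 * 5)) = 125 / 9072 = 0.01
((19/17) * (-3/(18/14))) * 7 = -931/51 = -18.25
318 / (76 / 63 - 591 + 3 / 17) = -0.54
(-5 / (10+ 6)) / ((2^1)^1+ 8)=-1 / 32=-0.03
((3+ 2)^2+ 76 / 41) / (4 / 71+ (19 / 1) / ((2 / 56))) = 26057 / 516272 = 0.05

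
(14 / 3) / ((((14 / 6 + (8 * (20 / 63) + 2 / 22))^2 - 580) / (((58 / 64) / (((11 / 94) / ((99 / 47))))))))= -292471641 / 2133686560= -0.14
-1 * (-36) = 36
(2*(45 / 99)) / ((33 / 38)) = 380 / 363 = 1.05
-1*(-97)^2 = -9409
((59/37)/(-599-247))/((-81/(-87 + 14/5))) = -24839/12677310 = -0.00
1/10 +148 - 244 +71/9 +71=-1531/90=-17.01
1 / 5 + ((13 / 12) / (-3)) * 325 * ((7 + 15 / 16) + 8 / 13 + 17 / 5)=-4039499 / 2880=-1402.60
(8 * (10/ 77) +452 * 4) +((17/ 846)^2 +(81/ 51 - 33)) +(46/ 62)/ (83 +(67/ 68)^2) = 6682052669310549121/ 3758953481649828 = 1777.64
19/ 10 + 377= 3789/ 10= 378.90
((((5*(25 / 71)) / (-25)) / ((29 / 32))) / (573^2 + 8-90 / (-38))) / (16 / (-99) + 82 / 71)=-9405 / 39473389817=-0.00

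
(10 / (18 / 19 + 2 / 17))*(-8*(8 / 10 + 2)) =-9044 / 43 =-210.33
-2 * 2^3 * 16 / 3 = -256 / 3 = -85.33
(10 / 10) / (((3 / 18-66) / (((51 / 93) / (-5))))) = 102 / 61225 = 0.00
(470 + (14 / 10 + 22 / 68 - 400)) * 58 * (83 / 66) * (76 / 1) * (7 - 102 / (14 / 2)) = -59107981714 / 19635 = -3010337.75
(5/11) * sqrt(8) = 10 * sqrt(2)/11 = 1.29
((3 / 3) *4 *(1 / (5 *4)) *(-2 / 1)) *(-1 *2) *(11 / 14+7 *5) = 1002 / 35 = 28.63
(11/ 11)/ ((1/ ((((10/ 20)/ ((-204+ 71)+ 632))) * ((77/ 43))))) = 77/ 42914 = 0.00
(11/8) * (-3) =-4.12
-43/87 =-0.49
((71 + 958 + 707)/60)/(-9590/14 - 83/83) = -31/735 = -0.04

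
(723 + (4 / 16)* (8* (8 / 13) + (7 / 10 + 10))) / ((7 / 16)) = 1661.50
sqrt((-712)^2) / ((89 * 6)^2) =2 / 801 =0.00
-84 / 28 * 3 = -9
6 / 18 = 1 / 3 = 0.33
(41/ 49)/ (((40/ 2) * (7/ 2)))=41/ 3430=0.01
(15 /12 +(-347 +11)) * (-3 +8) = -6695 /4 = -1673.75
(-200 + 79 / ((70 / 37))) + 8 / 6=-32951 / 210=-156.91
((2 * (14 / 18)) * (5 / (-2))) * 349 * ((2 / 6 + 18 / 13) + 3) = -2247560 / 351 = -6403.30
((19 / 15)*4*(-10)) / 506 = -76 / 759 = -0.10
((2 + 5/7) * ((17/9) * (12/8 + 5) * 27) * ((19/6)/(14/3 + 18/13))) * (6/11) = 9334377/36344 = 256.83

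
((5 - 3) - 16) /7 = -2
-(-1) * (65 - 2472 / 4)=-553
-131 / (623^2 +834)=-131 / 388963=-0.00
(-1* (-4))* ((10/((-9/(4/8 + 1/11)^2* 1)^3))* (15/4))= -120670225/13775658336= -0.01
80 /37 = 2.16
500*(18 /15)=600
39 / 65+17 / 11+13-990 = -53617 / 55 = -974.85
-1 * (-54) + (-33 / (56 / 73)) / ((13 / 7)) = 3207 / 104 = 30.84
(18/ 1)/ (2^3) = 9/ 4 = 2.25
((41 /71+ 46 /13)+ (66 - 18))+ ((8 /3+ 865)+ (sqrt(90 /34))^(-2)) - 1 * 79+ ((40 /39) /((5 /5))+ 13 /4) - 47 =132652159 /166140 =798.44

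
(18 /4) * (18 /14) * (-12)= -69.43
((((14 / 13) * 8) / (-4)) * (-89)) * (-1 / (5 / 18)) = -44856 / 65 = -690.09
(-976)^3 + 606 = -929713570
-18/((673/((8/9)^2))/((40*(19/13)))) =-97280/78741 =-1.24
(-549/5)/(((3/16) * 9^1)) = -976/15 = -65.07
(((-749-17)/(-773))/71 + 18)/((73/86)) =85024760/4006459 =21.22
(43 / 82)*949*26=530491 / 41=12938.80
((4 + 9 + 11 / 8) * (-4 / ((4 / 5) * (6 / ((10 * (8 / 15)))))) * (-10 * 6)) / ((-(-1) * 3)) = 11500 / 9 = 1277.78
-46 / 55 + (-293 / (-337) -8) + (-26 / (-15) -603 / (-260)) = -2263645 / 578292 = -3.91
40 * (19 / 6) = 380 / 3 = 126.67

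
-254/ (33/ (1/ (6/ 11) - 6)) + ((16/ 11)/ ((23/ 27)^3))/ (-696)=1120158427/ 34931457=32.07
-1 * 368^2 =-135424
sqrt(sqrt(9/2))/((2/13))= 13 * 2^(3/4) * sqrt(3)/4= 9.47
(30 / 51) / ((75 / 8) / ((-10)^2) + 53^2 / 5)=1600 / 1528351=0.00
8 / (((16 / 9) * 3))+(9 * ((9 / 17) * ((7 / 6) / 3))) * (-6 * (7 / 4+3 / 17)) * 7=-171579 / 1156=-148.42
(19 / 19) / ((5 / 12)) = 12 / 5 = 2.40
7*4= 28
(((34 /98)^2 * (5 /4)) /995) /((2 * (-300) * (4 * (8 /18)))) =-0.00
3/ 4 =0.75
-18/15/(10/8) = -24/25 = -0.96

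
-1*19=-19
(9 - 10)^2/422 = 1/422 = 0.00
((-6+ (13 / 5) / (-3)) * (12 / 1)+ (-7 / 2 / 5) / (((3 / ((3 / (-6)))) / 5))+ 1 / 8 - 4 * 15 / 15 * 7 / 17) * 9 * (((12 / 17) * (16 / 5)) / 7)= -12240792 / 50575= -242.03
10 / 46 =5 / 23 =0.22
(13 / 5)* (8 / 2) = 52 / 5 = 10.40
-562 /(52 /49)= -13769 /26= -529.58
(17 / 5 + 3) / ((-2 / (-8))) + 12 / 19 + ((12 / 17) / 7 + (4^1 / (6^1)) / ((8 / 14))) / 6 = 10761703 / 406980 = 26.44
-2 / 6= -1 / 3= -0.33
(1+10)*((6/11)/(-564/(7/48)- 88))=-21/13844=-0.00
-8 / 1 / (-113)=0.07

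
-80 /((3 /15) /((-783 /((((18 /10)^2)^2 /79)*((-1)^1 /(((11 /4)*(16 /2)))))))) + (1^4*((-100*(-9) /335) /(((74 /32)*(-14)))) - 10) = -218656519017710 /4216779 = -51853919.55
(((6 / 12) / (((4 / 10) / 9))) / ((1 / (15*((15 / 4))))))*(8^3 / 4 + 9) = 1387125 / 16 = 86695.31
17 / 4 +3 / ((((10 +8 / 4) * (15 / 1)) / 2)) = 257 / 60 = 4.28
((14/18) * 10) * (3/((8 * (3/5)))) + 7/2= 301/36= 8.36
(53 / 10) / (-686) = -53 / 6860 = -0.01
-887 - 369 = -1256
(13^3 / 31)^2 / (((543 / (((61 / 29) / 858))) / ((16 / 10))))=90595492 / 2496923055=0.04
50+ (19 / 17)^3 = 252509 / 4913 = 51.40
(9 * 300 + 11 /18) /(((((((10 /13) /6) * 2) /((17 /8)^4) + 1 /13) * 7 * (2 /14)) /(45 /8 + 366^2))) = 18854834833281993 /4664368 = 4042312877.82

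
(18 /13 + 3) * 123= 7011 /13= 539.31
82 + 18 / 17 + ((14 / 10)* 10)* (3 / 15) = 7298 / 85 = 85.86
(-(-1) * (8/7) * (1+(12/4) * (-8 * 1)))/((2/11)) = -1012/7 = -144.57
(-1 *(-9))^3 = 729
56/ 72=7/ 9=0.78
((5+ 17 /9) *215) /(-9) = -13330 /81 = -164.57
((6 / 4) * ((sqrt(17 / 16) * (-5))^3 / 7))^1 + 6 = 6- 6375 * sqrt(17) / 896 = -23.34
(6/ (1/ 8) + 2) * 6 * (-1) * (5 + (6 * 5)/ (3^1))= -4500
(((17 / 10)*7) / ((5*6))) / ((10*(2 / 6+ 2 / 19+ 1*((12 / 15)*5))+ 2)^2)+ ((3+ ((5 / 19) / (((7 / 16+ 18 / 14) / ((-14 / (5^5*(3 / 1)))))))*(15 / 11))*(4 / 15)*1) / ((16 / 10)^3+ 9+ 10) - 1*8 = -1945316164648559551 / 244227483947515200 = -7.97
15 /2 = 7.50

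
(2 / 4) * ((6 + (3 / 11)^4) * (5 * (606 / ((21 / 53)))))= 336195165 / 14641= 22962.58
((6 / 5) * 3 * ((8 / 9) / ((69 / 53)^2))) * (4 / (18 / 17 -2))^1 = -191012 / 23805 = -8.02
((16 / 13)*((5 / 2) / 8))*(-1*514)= -2570 / 13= -197.69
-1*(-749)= 749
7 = 7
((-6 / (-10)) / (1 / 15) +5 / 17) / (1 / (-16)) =-2528 / 17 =-148.71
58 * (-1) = -58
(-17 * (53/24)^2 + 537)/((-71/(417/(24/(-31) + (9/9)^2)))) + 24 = -1124767555/95424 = -11787.05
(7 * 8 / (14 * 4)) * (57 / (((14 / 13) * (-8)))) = -741 / 112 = -6.62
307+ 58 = 365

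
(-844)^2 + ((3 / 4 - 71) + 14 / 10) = 14245343 / 20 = 712267.15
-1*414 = -414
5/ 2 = 2.50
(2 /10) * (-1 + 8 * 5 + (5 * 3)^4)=50664 /5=10132.80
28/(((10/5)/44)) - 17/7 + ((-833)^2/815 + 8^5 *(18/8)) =428975888/5705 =75192.97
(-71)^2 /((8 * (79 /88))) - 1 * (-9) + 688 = 110514 /79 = 1398.91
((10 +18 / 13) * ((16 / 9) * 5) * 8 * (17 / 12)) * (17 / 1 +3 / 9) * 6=3220480 / 27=119277.04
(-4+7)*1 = 3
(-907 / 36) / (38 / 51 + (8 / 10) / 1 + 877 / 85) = -15419 / 7260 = -2.12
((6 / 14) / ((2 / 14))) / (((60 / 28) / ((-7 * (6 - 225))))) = 10731 / 5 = 2146.20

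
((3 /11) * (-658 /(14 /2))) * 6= -1692 /11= -153.82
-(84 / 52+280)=-3661 / 13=-281.62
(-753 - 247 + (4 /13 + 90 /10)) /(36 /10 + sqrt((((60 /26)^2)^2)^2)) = -15719535 /507122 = -31.00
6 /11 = 0.55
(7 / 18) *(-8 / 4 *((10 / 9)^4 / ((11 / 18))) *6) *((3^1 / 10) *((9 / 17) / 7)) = -4000 / 15147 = -0.26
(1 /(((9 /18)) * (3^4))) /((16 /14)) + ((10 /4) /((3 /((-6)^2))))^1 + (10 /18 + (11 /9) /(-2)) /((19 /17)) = 184507 /6156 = 29.97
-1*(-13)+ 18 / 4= 35 / 2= 17.50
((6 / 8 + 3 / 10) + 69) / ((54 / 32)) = 1868 / 45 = 41.51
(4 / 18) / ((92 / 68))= 34 / 207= 0.16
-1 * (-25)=25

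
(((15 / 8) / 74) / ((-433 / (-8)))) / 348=5 / 3716872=0.00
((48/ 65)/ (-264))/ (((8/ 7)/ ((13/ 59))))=-7/ 12980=-0.00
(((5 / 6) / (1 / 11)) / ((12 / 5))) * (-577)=-158675 / 72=-2203.82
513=513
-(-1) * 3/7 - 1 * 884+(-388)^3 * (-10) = 4088768855/7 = 584109836.43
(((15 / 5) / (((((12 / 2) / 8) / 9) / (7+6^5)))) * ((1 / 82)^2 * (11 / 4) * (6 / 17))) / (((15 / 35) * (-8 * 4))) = -5393619 / 1828928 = -2.95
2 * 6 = 12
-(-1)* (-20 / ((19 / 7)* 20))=-7 / 19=-0.37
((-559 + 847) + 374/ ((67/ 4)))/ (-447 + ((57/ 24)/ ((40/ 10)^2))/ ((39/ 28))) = -25948416/ 37367441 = -0.69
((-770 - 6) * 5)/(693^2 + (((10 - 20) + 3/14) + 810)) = -54320/6734689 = -0.01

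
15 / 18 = 5 / 6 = 0.83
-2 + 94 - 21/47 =4303/47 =91.55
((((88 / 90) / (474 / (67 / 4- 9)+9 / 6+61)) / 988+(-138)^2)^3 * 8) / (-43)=-25691605300976769953669747547175744 / 19993792978198811201625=-1284979059700.72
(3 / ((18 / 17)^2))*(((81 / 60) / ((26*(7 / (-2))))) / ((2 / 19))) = -5491 / 14560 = -0.38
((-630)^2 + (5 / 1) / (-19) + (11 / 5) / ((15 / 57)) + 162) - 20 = 188598796 / 475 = 397050.10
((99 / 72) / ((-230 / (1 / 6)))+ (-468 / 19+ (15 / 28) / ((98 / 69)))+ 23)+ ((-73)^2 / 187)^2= 2040029075277397 / 2515938421920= 810.84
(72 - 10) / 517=62 / 517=0.12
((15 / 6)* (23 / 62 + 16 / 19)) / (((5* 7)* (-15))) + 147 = 36363431 / 247380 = 146.99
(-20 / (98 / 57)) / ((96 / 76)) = -1805 / 196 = -9.21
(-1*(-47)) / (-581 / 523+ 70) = 24581 / 36029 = 0.68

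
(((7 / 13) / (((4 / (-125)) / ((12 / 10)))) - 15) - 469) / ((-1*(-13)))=-13109 / 338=-38.78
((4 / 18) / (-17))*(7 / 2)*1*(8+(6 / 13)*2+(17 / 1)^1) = -2359 / 1989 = -1.19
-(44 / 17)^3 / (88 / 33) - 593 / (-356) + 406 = 701646713 / 1749028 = 401.16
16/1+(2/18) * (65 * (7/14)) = 353/18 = 19.61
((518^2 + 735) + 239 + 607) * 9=2429145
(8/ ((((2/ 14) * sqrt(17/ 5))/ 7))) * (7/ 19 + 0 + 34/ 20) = 77028 * sqrt(85)/ 1615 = 439.73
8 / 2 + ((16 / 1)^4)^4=18446744073709551620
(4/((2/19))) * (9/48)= 57/8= 7.12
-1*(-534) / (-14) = -38.14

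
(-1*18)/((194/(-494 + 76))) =3762/97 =38.78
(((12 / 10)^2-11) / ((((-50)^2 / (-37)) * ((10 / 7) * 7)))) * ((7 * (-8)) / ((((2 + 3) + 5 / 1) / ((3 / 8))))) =-185703 / 6250000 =-0.03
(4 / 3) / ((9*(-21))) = -4 / 567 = -0.01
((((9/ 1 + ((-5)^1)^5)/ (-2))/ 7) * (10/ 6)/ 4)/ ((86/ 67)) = 260965/ 3612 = 72.25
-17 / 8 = -2.12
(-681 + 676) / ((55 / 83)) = -83 / 11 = -7.55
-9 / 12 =-0.75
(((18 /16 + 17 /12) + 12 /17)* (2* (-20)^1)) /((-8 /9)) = 19875 /136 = 146.14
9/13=0.69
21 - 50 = -29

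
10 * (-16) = -160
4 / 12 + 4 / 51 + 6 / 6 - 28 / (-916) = 5615 / 3893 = 1.44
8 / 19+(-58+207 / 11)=-8101 / 209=-38.76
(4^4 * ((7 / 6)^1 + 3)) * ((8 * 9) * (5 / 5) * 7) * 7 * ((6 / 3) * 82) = 617164800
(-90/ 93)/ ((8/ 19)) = -285/ 124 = -2.30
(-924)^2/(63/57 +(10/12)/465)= 74807712/97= 771213.53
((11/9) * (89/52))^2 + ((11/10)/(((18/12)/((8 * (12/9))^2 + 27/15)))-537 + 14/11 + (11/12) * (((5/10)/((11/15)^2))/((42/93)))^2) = -632388940834393/1428452625600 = -442.71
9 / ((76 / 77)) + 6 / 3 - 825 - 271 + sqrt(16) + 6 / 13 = -1067455 / 988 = -1080.42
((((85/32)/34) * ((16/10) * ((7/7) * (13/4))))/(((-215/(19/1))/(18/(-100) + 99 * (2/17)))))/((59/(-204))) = 1.42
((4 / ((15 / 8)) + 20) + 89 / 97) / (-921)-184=-246603659 / 1340055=-184.03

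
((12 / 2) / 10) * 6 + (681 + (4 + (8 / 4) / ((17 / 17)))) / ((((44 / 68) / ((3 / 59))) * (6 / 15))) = 899289 / 6490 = 138.57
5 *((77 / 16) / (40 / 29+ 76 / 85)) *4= 949025 / 22416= 42.34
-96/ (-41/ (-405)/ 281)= -10925280/ 41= -266470.24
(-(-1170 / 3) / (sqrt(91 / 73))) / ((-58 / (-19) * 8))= 285 * sqrt(6643) / 1624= 14.30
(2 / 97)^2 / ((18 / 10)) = 20 / 84681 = 0.00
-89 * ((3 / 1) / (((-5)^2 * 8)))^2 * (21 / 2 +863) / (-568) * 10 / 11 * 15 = 4198041 / 9996800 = 0.42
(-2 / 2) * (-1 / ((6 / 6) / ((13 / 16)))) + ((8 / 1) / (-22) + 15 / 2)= 1399 / 176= 7.95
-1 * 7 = -7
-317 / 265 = -1.20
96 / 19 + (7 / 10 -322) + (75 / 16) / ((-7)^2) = -23546979 / 74480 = -316.15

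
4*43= 172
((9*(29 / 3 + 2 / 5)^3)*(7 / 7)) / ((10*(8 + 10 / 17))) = 58530167 / 547500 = 106.90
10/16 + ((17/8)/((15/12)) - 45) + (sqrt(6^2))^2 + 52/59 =-13673/2360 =-5.79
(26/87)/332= 13/14442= 0.00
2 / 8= 1 / 4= 0.25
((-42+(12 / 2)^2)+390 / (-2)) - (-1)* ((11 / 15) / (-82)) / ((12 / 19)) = -2966969 / 14760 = -201.01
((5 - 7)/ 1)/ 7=-2/ 7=-0.29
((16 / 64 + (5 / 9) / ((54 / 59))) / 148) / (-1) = -833 / 143856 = -0.01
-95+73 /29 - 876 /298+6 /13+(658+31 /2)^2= 101899459821 /224692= 453507.29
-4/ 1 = -4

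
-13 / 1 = -13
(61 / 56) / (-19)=-61 / 1064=-0.06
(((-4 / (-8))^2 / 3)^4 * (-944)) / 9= -59 / 11664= -0.01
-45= -45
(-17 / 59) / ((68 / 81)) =-81 / 236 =-0.34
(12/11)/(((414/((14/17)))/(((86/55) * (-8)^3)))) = -1232896/709665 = -1.74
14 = 14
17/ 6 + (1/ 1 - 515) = -3067/ 6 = -511.17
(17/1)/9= 17/9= 1.89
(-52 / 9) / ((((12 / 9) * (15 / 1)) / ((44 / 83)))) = -572 / 3735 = -0.15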